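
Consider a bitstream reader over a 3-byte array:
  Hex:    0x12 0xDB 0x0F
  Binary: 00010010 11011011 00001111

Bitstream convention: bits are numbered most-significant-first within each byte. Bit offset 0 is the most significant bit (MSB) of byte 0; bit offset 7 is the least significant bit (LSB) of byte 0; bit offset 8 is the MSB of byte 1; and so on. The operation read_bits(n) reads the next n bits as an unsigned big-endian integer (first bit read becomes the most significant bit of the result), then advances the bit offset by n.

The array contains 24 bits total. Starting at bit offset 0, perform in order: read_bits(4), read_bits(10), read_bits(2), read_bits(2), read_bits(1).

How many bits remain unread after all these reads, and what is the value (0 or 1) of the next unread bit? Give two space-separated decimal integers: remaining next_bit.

Answer: 5 0

Derivation:
Read 1: bits[0:4] width=4 -> value=1 (bin 0001); offset now 4 = byte 0 bit 4; 20 bits remain
Read 2: bits[4:14] width=10 -> value=182 (bin 0010110110); offset now 14 = byte 1 bit 6; 10 bits remain
Read 3: bits[14:16] width=2 -> value=3 (bin 11); offset now 16 = byte 2 bit 0; 8 bits remain
Read 4: bits[16:18] width=2 -> value=0 (bin 00); offset now 18 = byte 2 bit 2; 6 bits remain
Read 5: bits[18:19] width=1 -> value=0 (bin 0); offset now 19 = byte 2 bit 3; 5 bits remain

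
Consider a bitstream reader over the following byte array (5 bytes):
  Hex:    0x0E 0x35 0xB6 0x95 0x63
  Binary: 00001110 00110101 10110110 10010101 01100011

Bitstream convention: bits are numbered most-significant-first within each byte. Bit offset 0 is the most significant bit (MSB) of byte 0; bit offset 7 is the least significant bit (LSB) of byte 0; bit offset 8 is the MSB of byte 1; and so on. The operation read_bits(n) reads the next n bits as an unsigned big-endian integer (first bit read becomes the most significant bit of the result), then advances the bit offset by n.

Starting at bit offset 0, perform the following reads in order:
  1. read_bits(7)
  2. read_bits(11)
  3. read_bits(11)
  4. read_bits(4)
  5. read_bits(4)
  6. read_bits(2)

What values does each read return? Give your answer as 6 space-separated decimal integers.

Answer: 7 214 1746 10 12 1

Derivation:
Read 1: bits[0:7] width=7 -> value=7 (bin 0000111); offset now 7 = byte 0 bit 7; 33 bits remain
Read 2: bits[7:18] width=11 -> value=214 (bin 00011010110); offset now 18 = byte 2 bit 2; 22 bits remain
Read 3: bits[18:29] width=11 -> value=1746 (bin 11011010010); offset now 29 = byte 3 bit 5; 11 bits remain
Read 4: bits[29:33] width=4 -> value=10 (bin 1010); offset now 33 = byte 4 bit 1; 7 bits remain
Read 5: bits[33:37] width=4 -> value=12 (bin 1100); offset now 37 = byte 4 bit 5; 3 bits remain
Read 6: bits[37:39] width=2 -> value=1 (bin 01); offset now 39 = byte 4 bit 7; 1 bits remain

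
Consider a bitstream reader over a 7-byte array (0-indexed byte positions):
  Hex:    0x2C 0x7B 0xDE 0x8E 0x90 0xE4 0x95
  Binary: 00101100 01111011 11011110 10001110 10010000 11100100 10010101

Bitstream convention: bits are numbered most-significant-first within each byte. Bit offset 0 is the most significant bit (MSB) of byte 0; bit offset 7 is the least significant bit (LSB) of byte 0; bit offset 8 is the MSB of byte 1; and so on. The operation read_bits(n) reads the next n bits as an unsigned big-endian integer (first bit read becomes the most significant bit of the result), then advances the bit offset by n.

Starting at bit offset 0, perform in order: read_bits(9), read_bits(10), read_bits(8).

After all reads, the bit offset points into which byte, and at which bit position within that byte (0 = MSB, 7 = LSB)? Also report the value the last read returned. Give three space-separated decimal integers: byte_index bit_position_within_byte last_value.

Answer: 3 3 244

Derivation:
Read 1: bits[0:9] width=9 -> value=88 (bin 001011000); offset now 9 = byte 1 bit 1; 47 bits remain
Read 2: bits[9:19] width=10 -> value=990 (bin 1111011110); offset now 19 = byte 2 bit 3; 37 bits remain
Read 3: bits[19:27] width=8 -> value=244 (bin 11110100); offset now 27 = byte 3 bit 3; 29 bits remain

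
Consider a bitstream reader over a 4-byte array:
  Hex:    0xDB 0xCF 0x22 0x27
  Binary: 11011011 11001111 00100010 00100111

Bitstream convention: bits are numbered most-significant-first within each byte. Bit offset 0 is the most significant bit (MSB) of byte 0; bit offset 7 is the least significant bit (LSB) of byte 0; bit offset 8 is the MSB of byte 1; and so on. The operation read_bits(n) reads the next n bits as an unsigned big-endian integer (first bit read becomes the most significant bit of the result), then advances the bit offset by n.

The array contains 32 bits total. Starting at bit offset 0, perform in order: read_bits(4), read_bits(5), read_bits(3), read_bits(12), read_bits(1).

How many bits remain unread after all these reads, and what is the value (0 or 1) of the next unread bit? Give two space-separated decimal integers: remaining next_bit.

Answer: 7 0

Derivation:
Read 1: bits[0:4] width=4 -> value=13 (bin 1101); offset now 4 = byte 0 bit 4; 28 bits remain
Read 2: bits[4:9] width=5 -> value=23 (bin 10111); offset now 9 = byte 1 bit 1; 23 bits remain
Read 3: bits[9:12] width=3 -> value=4 (bin 100); offset now 12 = byte 1 bit 4; 20 bits remain
Read 4: bits[12:24] width=12 -> value=3874 (bin 111100100010); offset now 24 = byte 3 bit 0; 8 bits remain
Read 5: bits[24:25] width=1 -> value=0 (bin 0); offset now 25 = byte 3 bit 1; 7 bits remain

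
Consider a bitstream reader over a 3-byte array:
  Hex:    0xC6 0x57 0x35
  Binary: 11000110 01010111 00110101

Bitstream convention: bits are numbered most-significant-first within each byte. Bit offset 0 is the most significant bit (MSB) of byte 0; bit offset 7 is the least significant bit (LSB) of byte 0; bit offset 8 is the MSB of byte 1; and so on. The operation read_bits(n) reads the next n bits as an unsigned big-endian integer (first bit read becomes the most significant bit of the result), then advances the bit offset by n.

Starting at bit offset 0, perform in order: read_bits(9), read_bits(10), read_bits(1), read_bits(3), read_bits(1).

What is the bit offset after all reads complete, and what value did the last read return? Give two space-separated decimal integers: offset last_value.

Read 1: bits[0:9] width=9 -> value=396 (bin 110001100); offset now 9 = byte 1 bit 1; 15 bits remain
Read 2: bits[9:19] width=10 -> value=697 (bin 1010111001); offset now 19 = byte 2 bit 3; 5 bits remain
Read 3: bits[19:20] width=1 -> value=1 (bin 1); offset now 20 = byte 2 bit 4; 4 bits remain
Read 4: bits[20:23] width=3 -> value=2 (bin 010); offset now 23 = byte 2 bit 7; 1 bits remain
Read 5: bits[23:24] width=1 -> value=1 (bin 1); offset now 24 = byte 3 bit 0; 0 bits remain

Answer: 24 1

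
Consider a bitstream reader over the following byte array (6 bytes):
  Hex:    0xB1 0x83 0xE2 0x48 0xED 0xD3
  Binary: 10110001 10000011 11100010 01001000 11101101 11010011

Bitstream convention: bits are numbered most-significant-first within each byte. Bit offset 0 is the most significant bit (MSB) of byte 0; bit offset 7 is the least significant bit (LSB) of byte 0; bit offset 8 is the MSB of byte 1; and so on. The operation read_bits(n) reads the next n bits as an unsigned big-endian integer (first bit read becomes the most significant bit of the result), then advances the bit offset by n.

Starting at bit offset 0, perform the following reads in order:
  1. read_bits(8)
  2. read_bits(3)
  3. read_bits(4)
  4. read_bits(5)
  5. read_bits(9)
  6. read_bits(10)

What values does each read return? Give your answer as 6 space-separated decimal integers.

Answer: 177 4 1 30 73 118

Derivation:
Read 1: bits[0:8] width=8 -> value=177 (bin 10110001); offset now 8 = byte 1 bit 0; 40 bits remain
Read 2: bits[8:11] width=3 -> value=4 (bin 100); offset now 11 = byte 1 bit 3; 37 bits remain
Read 3: bits[11:15] width=4 -> value=1 (bin 0001); offset now 15 = byte 1 bit 7; 33 bits remain
Read 4: bits[15:20] width=5 -> value=30 (bin 11110); offset now 20 = byte 2 bit 4; 28 bits remain
Read 5: bits[20:29] width=9 -> value=73 (bin 001001001); offset now 29 = byte 3 bit 5; 19 bits remain
Read 6: bits[29:39] width=10 -> value=118 (bin 0001110110); offset now 39 = byte 4 bit 7; 9 bits remain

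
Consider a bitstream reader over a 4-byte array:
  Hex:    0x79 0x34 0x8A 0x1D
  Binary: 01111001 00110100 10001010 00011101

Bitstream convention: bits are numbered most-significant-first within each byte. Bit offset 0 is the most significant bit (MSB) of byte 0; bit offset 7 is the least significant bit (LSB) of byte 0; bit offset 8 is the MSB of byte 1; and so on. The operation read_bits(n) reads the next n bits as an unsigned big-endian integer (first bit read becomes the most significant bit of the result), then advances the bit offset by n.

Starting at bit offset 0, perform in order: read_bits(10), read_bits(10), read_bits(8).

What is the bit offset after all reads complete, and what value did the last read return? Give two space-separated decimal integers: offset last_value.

Read 1: bits[0:10] width=10 -> value=484 (bin 0111100100); offset now 10 = byte 1 bit 2; 22 bits remain
Read 2: bits[10:20] width=10 -> value=840 (bin 1101001000); offset now 20 = byte 2 bit 4; 12 bits remain
Read 3: bits[20:28] width=8 -> value=161 (bin 10100001); offset now 28 = byte 3 bit 4; 4 bits remain

Answer: 28 161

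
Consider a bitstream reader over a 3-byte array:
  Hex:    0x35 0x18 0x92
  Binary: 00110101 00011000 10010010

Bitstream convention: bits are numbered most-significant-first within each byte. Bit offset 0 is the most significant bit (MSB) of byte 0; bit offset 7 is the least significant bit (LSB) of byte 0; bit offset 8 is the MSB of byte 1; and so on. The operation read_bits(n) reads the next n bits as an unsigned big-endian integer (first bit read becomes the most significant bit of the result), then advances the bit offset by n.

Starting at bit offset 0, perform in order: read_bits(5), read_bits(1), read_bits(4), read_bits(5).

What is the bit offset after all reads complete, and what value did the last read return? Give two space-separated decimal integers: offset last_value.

Answer: 15 12

Derivation:
Read 1: bits[0:5] width=5 -> value=6 (bin 00110); offset now 5 = byte 0 bit 5; 19 bits remain
Read 2: bits[5:6] width=1 -> value=1 (bin 1); offset now 6 = byte 0 bit 6; 18 bits remain
Read 3: bits[6:10] width=4 -> value=4 (bin 0100); offset now 10 = byte 1 bit 2; 14 bits remain
Read 4: bits[10:15] width=5 -> value=12 (bin 01100); offset now 15 = byte 1 bit 7; 9 bits remain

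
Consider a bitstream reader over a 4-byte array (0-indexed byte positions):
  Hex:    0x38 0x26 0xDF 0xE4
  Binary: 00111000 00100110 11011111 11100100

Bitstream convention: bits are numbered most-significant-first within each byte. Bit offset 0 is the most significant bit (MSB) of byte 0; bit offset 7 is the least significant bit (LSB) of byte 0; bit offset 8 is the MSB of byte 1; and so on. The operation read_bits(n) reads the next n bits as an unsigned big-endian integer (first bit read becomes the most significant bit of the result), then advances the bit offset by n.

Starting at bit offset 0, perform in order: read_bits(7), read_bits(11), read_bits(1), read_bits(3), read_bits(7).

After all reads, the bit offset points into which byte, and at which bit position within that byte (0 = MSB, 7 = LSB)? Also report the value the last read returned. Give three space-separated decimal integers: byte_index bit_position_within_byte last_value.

Answer: 3 5 124

Derivation:
Read 1: bits[0:7] width=7 -> value=28 (bin 0011100); offset now 7 = byte 0 bit 7; 25 bits remain
Read 2: bits[7:18] width=11 -> value=155 (bin 00010011011); offset now 18 = byte 2 bit 2; 14 bits remain
Read 3: bits[18:19] width=1 -> value=0 (bin 0); offset now 19 = byte 2 bit 3; 13 bits remain
Read 4: bits[19:22] width=3 -> value=7 (bin 111); offset now 22 = byte 2 bit 6; 10 bits remain
Read 5: bits[22:29] width=7 -> value=124 (bin 1111100); offset now 29 = byte 3 bit 5; 3 bits remain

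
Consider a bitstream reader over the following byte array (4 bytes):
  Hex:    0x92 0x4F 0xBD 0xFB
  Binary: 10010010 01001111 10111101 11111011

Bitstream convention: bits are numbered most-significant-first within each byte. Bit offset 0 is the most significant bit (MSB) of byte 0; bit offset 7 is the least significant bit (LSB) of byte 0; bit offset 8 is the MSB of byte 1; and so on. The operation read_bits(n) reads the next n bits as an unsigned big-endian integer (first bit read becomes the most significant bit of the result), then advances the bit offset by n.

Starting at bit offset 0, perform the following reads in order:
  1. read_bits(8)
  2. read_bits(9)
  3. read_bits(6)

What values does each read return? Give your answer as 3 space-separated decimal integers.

Answer: 146 159 30

Derivation:
Read 1: bits[0:8] width=8 -> value=146 (bin 10010010); offset now 8 = byte 1 bit 0; 24 bits remain
Read 2: bits[8:17] width=9 -> value=159 (bin 010011111); offset now 17 = byte 2 bit 1; 15 bits remain
Read 3: bits[17:23] width=6 -> value=30 (bin 011110); offset now 23 = byte 2 bit 7; 9 bits remain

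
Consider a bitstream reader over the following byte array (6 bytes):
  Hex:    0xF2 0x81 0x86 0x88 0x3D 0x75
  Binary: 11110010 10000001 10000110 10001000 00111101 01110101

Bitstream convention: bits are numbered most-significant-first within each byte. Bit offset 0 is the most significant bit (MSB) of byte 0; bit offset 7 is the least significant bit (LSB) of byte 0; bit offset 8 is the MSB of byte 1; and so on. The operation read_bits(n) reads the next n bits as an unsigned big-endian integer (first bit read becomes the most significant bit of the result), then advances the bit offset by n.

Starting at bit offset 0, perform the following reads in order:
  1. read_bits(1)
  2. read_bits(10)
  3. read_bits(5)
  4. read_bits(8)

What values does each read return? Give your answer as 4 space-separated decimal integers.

Answer: 1 916 1 134

Derivation:
Read 1: bits[0:1] width=1 -> value=1 (bin 1); offset now 1 = byte 0 bit 1; 47 bits remain
Read 2: bits[1:11] width=10 -> value=916 (bin 1110010100); offset now 11 = byte 1 bit 3; 37 bits remain
Read 3: bits[11:16] width=5 -> value=1 (bin 00001); offset now 16 = byte 2 bit 0; 32 bits remain
Read 4: bits[16:24] width=8 -> value=134 (bin 10000110); offset now 24 = byte 3 bit 0; 24 bits remain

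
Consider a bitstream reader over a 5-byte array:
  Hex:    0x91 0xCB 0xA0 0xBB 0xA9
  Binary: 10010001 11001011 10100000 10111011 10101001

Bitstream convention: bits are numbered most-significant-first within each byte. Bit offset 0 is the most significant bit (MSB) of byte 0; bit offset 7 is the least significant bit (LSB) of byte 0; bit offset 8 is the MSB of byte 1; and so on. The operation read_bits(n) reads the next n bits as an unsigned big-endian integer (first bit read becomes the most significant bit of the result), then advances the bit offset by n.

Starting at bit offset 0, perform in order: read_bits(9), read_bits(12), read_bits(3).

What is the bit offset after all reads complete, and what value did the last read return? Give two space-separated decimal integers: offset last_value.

Answer: 24 0

Derivation:
Read 1: bits[0:9] width=9 -> value=291 (bin 100100011); offset now 9 = byte 1 bit 1; 31 bits remain
Read 2: bits[9:21] width=12 -> value=2420 (bin 100101110100); offset now 21 = byte 2 bit 5; 19 bits remain
Read 3: bits[21:24] width=3 -> value=0 (bin 000); offset now 24 = byte 3 bit 0; 16 bits remain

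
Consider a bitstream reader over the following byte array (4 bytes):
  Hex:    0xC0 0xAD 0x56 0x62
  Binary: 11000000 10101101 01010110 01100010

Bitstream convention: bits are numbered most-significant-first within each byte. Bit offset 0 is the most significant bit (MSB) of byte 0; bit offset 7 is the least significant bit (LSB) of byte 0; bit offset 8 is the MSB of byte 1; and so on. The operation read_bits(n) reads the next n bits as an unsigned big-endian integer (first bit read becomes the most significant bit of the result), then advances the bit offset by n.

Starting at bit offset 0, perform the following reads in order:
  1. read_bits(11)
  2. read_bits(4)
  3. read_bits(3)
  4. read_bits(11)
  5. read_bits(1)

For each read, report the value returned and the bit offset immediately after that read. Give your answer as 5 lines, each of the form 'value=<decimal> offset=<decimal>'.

Read 1: bits[0:11] width=11 -> value=1541 (bin 11000000101); offset now 11 = byte 1 bit 3; 21 bits remain
Read 2: bits[11:15] width=4 -> value=6 (bin 0110); offset now 15 = byte 1 bit 7; 17 bits remain
Read 3: bits[15:18] width=3 -> value=5 (bin 101); offset now 18 = byte 2 bit 2; 14 bits remain
Read 4: bits[18:29] width=11 -> value=716 (bin 01011001100); offset now 29 = byte 3 bit 5; 3 bits remain
Read 5: bits[29:30] width=1 -> value=0 (bin 0); offset now 30 = byte 3 bit 6; 2 bits remain

Answer: value=1541 offset=11
value=6 offset=15
value=5 offset=18
value=716 offset=29
value=0 offset=30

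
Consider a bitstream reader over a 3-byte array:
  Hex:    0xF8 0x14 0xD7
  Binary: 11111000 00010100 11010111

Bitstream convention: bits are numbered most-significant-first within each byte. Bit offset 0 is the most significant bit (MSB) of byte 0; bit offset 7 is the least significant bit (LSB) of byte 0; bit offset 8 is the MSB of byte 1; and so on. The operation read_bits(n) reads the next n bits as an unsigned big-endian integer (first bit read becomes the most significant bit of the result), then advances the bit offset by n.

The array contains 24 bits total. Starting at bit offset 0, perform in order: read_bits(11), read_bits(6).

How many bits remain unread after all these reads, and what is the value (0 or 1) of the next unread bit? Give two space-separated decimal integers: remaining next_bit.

Read 1: bits[0:11] width=11 -> value=1984 (bin 11111000000); offset now 11 = byte 1 bit 3; 13 bits remain
Read 2: bits[11:17] width=6 -> value=41 (bin 101001); offset now 17 = byte 2 bit 1; 7 bits remain

Answer: 7 1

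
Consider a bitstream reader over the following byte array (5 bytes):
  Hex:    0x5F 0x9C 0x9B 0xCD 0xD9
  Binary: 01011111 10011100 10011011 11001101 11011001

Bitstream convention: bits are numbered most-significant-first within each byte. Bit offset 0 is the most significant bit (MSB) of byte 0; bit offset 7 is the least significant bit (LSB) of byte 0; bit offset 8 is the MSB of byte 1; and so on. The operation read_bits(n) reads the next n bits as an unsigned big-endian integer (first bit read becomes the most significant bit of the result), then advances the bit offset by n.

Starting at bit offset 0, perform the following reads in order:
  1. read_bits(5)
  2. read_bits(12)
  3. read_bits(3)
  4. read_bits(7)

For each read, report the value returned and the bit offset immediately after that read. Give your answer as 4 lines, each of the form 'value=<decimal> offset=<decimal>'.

Answer: value=11 offset=5
value=3897 offset=17
value=1 offset=20
value=94 offset=27

Derivation:
Read 1: bits[0:5] width=5 -> value=11 (bin 01011); offset now 5 = byte 0 bit 5; 35 bits remain
Read 2: bits[5:17] width=12 -> value=3897 (bin 111100111001); offset now 17 = byte 2 bit 1; 23 bits remain
Read 3: bits[17:20] width=3 -> value=1 (bin 001); offset now 20 = byte 2 bit 4; 20 bits remain
Read 4: bits[20:27] width=7 -> value=94 (bin 1011110); offset now 27 = byte 3 bit 3; 13 bits remain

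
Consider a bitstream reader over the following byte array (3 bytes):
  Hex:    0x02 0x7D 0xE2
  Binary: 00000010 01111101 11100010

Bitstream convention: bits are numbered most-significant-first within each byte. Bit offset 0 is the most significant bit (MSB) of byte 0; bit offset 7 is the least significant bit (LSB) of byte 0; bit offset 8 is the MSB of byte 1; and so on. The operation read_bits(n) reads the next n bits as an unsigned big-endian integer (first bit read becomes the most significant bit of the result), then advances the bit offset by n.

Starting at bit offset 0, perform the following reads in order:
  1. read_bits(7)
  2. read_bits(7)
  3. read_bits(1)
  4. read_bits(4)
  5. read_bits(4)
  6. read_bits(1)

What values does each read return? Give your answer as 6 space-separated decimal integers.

Answer: 1 31 0 15 1 0

Derivation:
Read 1: bits[0:7] width=7 -> value=1 (bin 0000001); offset now 7 = byte 0 bit 7; 17 bits remain
Read 2: bits[7:14] width=7 -> value=31 (bin 0011111); offset now 14 = byte 1 bit 6; 10 bits remain
Read 3: bits[14:15] width=1 -> value=0 (bin 0); offset now 15 = byte 1 bit 7; 9 bits remain
Read 4: bits[15:19] width=4 -> value=15 (bin 1111); offset now 19 = byte 2 bit 3; 5 bits remain
Read 5: bits[19:23] width=4 -> value=1 (bin 0001); offset now 23 = byte 2 bit 7; 1 bits remain
Read 6: bits[23:24] width=1 -> value=0 (bin 0); offset now 24 = byte 3 bit 0; 0 bits remain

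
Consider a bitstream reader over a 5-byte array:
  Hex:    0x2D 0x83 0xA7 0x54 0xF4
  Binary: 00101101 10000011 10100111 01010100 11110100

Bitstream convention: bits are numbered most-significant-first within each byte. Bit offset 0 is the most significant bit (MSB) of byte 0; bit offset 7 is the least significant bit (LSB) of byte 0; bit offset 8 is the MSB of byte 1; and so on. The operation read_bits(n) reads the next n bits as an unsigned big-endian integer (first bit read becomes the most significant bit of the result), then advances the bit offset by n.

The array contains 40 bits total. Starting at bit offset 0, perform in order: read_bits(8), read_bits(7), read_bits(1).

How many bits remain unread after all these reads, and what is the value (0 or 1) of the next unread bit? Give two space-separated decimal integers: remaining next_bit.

Read 1: bits[0:8] width=8 -> value=45 (bin 00101101); offset now 8 = byte 1 bit 0; 32 bits remain
Read 2: bits[8:15] width=7 -> value=65 (bin 1000001); offset now 15 = byte 1 bit 7; 25 bits remain
Read 3: bits[15:16] width=1 -> value=1 (bin 1); offset now 16 = byte 2 bit 0; 24 bits remain

Answer: 24 1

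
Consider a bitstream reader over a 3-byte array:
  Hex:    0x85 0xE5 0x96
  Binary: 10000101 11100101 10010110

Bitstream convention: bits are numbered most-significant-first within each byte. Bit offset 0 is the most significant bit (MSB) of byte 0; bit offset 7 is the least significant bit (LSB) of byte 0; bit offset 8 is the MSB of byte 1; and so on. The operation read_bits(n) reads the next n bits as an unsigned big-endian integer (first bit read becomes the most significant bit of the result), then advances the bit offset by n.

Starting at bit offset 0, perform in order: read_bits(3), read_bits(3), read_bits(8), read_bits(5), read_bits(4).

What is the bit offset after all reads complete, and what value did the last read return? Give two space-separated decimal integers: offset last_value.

Answer: 23 11

Derivation:
Read 1: bits[0:3] width=3 -> value=4 (bin 100); offset now 3 = byte 0 bit 3; 21 bits remain
Read 2: bits[3:6] width=3 -> value=1 (bin 001); offset now 6 = byte 0 bit 6; 18 bits remain
Read 3: bits[6:14] width=8 -> value=121 (bin 01111001); offset now 14 = byte 1 bit 6; 10 bits remain
Read 4: bits[14:19] width=5 -> value=12 (bin 01100); offset now 19 = byte 2 bit 3; 5 bits remain
Read 5: bits[19:23] width=4 -> value=11 (bin 1011); offset now 23 = byte 2 bit 7; 1 bits remain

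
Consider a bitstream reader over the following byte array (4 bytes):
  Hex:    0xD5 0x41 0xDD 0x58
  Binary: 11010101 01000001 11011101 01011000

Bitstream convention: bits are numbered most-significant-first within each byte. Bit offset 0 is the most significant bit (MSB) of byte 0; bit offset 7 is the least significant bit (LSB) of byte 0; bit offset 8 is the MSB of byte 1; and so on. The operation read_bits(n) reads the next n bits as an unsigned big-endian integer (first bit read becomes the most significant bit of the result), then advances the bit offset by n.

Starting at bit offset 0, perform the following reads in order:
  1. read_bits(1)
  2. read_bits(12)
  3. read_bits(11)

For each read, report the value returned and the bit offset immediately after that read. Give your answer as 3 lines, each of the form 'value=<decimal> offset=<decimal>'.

Read 1: bits[0:1] width=1 -> value=1 (bin 1); offset now 1 = byte 0 bit 1; 31 bits remain
Read 2: bits[1:13] width=12 -> value=2728 (bin 101010101000); offset now 13 = byte 1 bit 5; 19 bits remain
Read 3: bits[13:24] width=11 -> value=477 (bin 00111011101); offset now 24 = byte 3 bit 0; 8 bits remain

Answer: value=1 offset=1
value=2728 offset=13
value=477 offset=24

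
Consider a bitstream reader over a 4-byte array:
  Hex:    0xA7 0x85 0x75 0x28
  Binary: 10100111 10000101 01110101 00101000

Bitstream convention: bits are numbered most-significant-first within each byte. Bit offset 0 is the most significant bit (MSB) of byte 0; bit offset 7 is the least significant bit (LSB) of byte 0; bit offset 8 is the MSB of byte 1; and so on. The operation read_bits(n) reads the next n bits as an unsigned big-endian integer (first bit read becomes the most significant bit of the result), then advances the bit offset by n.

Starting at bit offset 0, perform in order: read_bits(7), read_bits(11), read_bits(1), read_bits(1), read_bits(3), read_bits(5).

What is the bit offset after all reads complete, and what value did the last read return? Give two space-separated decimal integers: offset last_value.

Answer: 28 18

Derivation:
Read 1: bits[0:7] width=7 -> value=83 (bin 1010011); offset now 7 = byte 0 bit 7; 25 bits remain
Read 2: bits[7:18] width=11 -> value=1557 (bin 11000010101); offset now 18 = byte 2 bit 2; 14 bits remain
Read 3: bits[18:19] width=1 -> value=1 (bin 1); offset now 19 = byte 2 bit 3; 13 bits remain
Read 4: bits[19:20] width=1 -> value=1 (bin 1); offset now 20 = byte 2 bit 4; 12 bits remain
Read 5: bits[20:23] width=3 -> value=2 (bin 010); offset now 23 = byte 2 bit 7; 9 bits remain
Read 6: bits[23:28] width=5 -> value=18 (bin 10010); offset now 28 = byte 3 bit 4; 4 bits remain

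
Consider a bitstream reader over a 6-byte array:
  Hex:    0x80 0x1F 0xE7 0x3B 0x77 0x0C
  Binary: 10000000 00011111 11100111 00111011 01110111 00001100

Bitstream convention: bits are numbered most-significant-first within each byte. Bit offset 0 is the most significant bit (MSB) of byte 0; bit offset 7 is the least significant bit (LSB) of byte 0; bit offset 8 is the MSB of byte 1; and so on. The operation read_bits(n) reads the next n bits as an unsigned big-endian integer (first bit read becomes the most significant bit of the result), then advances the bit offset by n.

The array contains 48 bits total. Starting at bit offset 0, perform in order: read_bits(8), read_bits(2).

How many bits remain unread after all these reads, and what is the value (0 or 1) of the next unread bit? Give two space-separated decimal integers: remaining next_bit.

Read 1: bits[0:8] width=8 -> value=128 (bin 10000000); offset now 8 = byte 1 bit 0; 40 bits remain
Read 2: bits[8:10] width=2 -> value=0 (bin 00); offset now 10 = byte 1 bit 2; 38 bits remain

Answer: 38 0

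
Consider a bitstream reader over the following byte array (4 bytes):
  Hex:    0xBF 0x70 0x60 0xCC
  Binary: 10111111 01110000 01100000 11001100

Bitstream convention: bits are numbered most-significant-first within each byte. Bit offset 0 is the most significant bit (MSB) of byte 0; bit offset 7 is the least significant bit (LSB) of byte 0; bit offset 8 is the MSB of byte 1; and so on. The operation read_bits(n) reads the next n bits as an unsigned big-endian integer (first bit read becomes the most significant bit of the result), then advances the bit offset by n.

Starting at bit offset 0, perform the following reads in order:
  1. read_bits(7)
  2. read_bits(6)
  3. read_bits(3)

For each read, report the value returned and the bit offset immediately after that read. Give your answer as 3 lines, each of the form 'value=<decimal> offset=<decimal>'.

Read 1: bits[0:7] width=7 -> value=95 (bin 1011111); offset now 7 = byte 0 bit 7; 25 bits remain
Read 2: bits[7:13] width=6 -> value=46 (bin 101110); offset now 13 = byte 1 bit 5; 19 bits remain
Read 3: bits[13:16] width=3 -> value=0 (bin 000); offset now 16 = byte 2 bit 0; 16 bits remain

Answer: value=95 offset=7
value=46 offset=13
value=0 offset=16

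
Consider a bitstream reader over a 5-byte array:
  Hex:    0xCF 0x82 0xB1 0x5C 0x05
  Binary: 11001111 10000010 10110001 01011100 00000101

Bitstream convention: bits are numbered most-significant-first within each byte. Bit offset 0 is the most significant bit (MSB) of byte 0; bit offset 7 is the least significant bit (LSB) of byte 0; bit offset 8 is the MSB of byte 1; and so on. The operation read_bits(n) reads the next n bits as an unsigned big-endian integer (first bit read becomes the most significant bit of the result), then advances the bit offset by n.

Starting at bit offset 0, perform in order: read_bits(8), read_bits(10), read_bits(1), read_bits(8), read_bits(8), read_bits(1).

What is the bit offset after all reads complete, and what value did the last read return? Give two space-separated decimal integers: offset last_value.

Answer: 36 0

Derivation:
Read 1: bits[0:8] width=8 -> value=207 (bin 11001111); offset now 8 = byte 1 bit 0; 32 bits remain
Read 2: bits[8:18] width=10 -> value=522 (bin 1000001010); offset now 18 = byte 2 bit 2; 22 bits remain
Read 3: bits[18:19] width=1 -> value=1 (bin 1); offset now 19 = byte 2 bit 3; 21 bits remain
Read 4: bits[19:27] width=8 -> value=138 (bin 10001010); offset now 27 = byte 3 bit 3; 13 bits remain
Read 5: bits[27:35] width=8 -> value=224 (bin 11100000); offset now 35 = byte 4 bit 3; 5 bits remain
Read 6: bits[35:36] width=1 -> value=0 (bin 0); offset now 36 = byte 4 bit 4; 4 bits remain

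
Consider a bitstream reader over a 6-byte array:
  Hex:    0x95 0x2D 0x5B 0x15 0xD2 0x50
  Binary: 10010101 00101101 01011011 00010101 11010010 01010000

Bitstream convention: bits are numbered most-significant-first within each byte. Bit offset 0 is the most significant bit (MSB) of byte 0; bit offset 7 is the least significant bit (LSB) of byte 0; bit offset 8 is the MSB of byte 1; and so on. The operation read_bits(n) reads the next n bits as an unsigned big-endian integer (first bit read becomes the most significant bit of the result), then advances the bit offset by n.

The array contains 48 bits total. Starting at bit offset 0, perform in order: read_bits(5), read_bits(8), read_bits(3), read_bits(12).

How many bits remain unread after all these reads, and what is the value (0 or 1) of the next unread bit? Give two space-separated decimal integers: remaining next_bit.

Answer: 20 0

Derivation:
Read 1: bits[0:5] width=5 -> value=18 (bin 10010); offset now 5 = byte 0 bit 5; 43 bits remain
Read 2: bits[5:13] width=8 -> value=165 (bin 10100101); offset now 13 = byte 1 bit 5; 35 bits remain
Read 3: bits[13:16] width=3 -> value=5 (bin 101); offset now 16 = byte 2 bit 0; 32 bits remain
Read 4: bits[16:28] width=12 -> value=1457 (bin 010110110001); offset now 28 = byte 3 bit 4; 20 bits remain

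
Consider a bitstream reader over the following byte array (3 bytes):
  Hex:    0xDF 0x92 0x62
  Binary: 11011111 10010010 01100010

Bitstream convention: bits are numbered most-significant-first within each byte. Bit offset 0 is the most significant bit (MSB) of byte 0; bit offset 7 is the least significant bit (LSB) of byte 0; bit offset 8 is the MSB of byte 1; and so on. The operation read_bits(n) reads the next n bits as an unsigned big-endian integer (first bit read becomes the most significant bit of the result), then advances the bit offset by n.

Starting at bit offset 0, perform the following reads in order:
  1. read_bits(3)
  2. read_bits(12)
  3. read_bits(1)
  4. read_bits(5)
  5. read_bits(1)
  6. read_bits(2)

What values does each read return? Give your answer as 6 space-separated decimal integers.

Read 1: bits[0:3] width=3 -> value=6 (bin 110); offset now 3 = byte 0 bit 3; 21 bits remain
Read 2: bits[3:15] width=12 -> value=4041 (bin 111111001001); offset now 15 = byte 1 bit 7; 9 bits remain
Read 3: bits[15:16] width=1 -> value=0 (bin 0); offset now 16 = byte 2 bit 0; 8 bits remain
Read 4: bits[16:21] width=5 -> value=12 (bin 01100); offset now 21 = byte 2 bit 5; 3 bits remain
Read 5: bits[21:22] width=1 -> value=0 (bin 0); offset now 22 = byte 2 bit 6; 2 bits remain
Read 6: bits[22:24] width=2 -> value=2 (bin 10); offset now 24 = byte 3 bit 0; 0 bits remain

Answer: 6 4041 0 12 0 2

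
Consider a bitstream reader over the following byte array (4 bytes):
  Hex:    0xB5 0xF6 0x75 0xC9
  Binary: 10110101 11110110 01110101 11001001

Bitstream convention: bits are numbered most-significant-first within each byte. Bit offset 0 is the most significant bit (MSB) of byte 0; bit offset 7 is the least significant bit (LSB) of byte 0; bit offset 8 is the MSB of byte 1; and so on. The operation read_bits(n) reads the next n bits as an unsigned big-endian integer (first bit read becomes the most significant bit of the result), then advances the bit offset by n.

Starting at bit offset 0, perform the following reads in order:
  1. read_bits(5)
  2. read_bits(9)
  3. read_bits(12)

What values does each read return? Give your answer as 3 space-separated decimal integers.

Read 1: bits[0:5] width=5 -> value=22 (bin 10110); offset now 5 = byte 0 bit 5; 27 bits remain
Read 2: bits[5:14] width=9 -> value=381 (bin 101111101); offset now 14 = byte 1 bit 6; 18 bits remain
Read 3: bits[14:26] width=12 -> value=2519 (bin 100111010111); offset now 26 = byte 3 bit 2; 6 bits remain

Answer: 22 381 2519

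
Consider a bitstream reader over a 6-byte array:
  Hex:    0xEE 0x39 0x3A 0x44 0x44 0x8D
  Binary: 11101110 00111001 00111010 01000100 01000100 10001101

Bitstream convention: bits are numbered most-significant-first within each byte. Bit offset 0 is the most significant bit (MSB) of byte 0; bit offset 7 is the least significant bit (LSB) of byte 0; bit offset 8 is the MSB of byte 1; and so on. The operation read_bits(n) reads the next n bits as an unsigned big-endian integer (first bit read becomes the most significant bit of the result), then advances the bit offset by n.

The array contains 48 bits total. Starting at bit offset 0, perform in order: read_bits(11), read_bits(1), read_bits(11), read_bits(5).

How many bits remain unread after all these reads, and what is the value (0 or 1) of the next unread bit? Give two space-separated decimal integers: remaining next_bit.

Read 1: bits[0:11] width=11 -> value=1905 (bin 11101110001); offset now 11 = byte 1 bit 3; 37 bits remain
Read 2: bits[11:12] width=1 -> value=1 (bin 1); offset now 12 = byte 1 bit 4; 36 bits remain
Read 3: bits[12:23] width=11 -> value=1181 (bin 10010011101); offset now 23 = byte 2 bit 7; 25 bits remain
Read 4: bits[23:28] width=5 -> value=4 (bin 00100); offset now 28 = byte 3 bit 4; 20 bits remain

Answer: 20 0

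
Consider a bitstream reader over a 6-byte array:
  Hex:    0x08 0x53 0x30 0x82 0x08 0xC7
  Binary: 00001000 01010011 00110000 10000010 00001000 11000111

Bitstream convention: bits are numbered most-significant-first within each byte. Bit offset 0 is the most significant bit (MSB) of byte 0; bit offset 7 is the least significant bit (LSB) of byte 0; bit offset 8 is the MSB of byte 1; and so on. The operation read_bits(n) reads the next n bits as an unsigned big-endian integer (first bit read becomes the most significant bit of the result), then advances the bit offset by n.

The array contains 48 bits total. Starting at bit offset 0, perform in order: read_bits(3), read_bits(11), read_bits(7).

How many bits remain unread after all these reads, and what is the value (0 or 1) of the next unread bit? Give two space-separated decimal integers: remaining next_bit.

Answer: 27 0

Derivation:
Read 1: bits[0:3] width=3 -> value=0 (bin 000); offset now 3 = byte 0 bit 3; 45 bits remain
Read 2: bits[3:14] width=11 -> value=532 (bin 01000010100); offset now 14 = byte 1 bit 6; 34 bits remain
Read 3: bits[14:21] width=7 -> value=102 (bin 1100110); offset now 21 = byte 2 bit 5; 27 bits remain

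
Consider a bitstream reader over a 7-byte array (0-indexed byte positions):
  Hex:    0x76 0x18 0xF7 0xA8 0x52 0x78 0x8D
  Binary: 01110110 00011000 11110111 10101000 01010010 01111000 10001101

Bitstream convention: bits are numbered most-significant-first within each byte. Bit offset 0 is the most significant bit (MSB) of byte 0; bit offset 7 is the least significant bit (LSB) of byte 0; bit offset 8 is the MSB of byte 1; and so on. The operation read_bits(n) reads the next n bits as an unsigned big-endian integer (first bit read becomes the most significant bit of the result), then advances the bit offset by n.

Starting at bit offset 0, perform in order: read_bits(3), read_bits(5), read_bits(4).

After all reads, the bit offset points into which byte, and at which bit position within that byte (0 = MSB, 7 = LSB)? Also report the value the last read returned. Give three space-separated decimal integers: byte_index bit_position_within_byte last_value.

Answer: 1 4 1

Derivation:
Read 1: bits[0:3] width=3 -> value=3 (bin 011); offset now 3 = byte 0 bit 3; 53 bits remain
Read 2: bits[3:8] width=5 -> value=22 (bin 10110); offset now 8 = byte 1 bit 0; 48 bits remain
Read 3: bits[8:12] width=4 -> value=1 (bin 0001); offset now 12 = byte 1 bit 4; 44 bits remain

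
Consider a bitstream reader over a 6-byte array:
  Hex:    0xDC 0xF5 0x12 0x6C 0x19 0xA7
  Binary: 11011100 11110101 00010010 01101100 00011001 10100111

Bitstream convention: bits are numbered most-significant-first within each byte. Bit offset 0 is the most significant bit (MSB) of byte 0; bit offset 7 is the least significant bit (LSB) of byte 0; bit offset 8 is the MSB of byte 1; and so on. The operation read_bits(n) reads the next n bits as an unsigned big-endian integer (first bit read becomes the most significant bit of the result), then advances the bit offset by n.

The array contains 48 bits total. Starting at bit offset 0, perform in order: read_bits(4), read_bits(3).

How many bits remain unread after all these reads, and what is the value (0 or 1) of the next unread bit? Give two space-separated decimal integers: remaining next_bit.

Read 1: bits[0:4] width=4 -> value=13 (bin 1101); offset now 4 = byte 0 bit 4; 44 bits remain
Read 2: bits[4:7] width=3 -> value=6 (bin 110); offset now 7 = byte 0 bit 7; 41 bits remain

Answer: 41 0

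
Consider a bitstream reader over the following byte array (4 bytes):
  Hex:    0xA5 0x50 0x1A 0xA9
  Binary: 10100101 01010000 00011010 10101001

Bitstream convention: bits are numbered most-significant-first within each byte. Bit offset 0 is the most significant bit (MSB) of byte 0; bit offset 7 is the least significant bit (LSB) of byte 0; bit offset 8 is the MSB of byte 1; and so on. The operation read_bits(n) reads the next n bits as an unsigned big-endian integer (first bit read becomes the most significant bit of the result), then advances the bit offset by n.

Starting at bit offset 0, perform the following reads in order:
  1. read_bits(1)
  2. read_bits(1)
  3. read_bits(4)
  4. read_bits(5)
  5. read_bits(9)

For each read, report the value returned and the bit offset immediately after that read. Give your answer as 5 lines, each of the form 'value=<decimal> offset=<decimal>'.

Read 1: bits[0:1] width=1 -> value=1 (bin 1); offset now 1 = byte 0 bit 1; 31 bits remain
Read 2: bits[1:2] width=1 -> value=0 (bin 0); offset now 2 = byte 0 bit 2; 30 bits remain
Read 3: bits[2:6] width=4 -> value=9 (bin 1001); offset now 6 = byte 0 bit 6; 26 bits remain
Read 4: bits[6:11] width=5 -> value=10 (bin 01010); offset now 11 = byte 1 bit 3; 21 bits remain
Read 5: bits[11:20] width=9 -> value=257 (bin 100000001); offset now 20 = byte 2 bit 4; 12 bits remain

Answer: value=1 offset=1
value=0 offset=2
value=9 offset=6
value=10 offset=11
value=257 offset=20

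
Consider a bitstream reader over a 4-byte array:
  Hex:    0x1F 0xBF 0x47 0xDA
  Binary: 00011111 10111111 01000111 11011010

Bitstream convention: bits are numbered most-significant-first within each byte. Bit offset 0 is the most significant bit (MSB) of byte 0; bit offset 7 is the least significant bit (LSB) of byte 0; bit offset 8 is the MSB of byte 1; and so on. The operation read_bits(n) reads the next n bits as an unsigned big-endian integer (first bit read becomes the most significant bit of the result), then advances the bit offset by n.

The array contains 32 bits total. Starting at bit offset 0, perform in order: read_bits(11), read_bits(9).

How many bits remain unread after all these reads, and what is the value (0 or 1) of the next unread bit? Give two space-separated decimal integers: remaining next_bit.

Read 1: bits[0:11] width=11 -> value=253 (bin 00011111101); offset now 11 = byte 1 bit 3; 21 bits remain
Read 2: bits[11:20] width=9 -> value=500 (bin 111110100); offset now 20 = byte 2 bit 4; 12 bits remain

Answer: 12 0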